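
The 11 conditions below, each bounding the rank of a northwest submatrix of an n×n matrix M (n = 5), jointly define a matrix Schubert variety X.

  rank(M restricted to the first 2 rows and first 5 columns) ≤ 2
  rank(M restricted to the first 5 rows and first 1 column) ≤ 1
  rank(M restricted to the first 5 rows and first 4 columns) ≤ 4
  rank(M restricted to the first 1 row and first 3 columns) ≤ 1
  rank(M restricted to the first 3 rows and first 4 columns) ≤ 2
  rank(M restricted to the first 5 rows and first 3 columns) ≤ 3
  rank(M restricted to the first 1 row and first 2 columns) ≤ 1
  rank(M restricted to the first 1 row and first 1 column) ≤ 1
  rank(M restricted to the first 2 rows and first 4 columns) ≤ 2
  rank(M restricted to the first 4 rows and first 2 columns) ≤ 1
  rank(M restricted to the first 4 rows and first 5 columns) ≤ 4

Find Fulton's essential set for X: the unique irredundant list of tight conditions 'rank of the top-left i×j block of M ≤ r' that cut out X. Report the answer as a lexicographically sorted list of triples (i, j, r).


Computing R[i][j] = min implied NW-rank bound (n=5, 11 conditions):

  row 1: 1 | 1 | 1 | 1 | 1
  row 2: 1 | 1 | 2 | 2 | 2
  row 3: 1 | 1 | 2 | 2 | 3
  row 4: 1 | 1 | 2 | 3 | 4
  row 5: 1 | 2 | 3 | 4 | 5

the unique w with this rank table is (1, 3, 5, 4, 2).

Rothe diagram D(w) (4 cells), 2 SE-corners (essential conditions):

[(3, 4, 2), (4, 2, 1)]


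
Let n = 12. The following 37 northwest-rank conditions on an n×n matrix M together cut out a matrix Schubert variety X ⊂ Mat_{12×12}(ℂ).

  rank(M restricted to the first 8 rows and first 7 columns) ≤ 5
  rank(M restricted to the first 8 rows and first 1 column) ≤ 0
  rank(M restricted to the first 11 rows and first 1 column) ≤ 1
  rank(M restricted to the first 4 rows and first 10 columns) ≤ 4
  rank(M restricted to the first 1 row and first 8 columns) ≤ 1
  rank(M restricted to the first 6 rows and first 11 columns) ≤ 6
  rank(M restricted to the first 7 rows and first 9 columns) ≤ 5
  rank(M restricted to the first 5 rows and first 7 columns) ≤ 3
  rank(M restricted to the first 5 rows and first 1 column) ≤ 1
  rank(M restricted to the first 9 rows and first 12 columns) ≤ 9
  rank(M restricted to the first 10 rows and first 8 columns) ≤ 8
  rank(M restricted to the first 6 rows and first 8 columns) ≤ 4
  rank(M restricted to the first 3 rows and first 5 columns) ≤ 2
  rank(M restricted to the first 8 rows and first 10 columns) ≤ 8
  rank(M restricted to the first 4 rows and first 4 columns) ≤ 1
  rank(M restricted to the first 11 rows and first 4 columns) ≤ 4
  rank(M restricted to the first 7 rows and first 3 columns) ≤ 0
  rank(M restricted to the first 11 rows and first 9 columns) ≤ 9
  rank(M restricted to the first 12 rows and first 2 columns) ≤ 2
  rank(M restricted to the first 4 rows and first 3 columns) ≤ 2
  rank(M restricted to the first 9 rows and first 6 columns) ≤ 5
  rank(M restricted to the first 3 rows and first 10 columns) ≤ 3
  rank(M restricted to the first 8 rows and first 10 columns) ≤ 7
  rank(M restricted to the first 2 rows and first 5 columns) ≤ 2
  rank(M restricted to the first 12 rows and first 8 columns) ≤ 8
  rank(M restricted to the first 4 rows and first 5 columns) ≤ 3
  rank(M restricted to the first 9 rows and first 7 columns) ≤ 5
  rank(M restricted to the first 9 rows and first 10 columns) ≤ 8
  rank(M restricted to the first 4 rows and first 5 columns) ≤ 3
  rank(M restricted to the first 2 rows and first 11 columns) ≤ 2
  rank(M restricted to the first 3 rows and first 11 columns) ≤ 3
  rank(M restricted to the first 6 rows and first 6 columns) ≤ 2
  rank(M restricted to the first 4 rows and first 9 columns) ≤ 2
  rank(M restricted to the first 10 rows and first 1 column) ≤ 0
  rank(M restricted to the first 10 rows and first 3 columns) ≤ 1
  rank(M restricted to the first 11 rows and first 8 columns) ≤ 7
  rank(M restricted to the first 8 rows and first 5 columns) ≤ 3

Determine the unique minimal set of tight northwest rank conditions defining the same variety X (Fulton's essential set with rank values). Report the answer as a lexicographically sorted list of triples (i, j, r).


Computing R[i][j] = min implied NW-rank bound (n=12, 37 conditions):

  0  0  0  1  1  1  1  1  1  1  1  1
  0  0  0  1  2  2  2  2  2  2  2  2
  0  0  0  1  2  2  2  2  2  3  3  3
  0  0  0  1  2  2  2  2  2  3  4  4
  0  0  0  1  2  2  3  3  3  4  5  5
  0  0  0  1  2  2  3  4  4  5  6  6
  0  0  0  1  2  3  4  5  5  6  7  7
  0  1  1  2  3  4  5  6  6  7  8  8
  0  1  1  2  3  4  5  6  7  8  9  9
  0  1  1  2  3  4  5  6  7  8  9  10
  1  2  2  3  4  5  6  7  8  9  10  11
  1  2  3  4  5  6  7  8  9  10  11  12

giving w = (4, 5, 10, 11, 7, 8, 6, 2, 9, 12, 1, 3) via Δ²R.

Fulton essential set (5 of the 36 Rothe cells):

[(4, 9, 2), (6, 6, 2), (7, 3, 0), (10, 1, 0), (10, 3, 1)]


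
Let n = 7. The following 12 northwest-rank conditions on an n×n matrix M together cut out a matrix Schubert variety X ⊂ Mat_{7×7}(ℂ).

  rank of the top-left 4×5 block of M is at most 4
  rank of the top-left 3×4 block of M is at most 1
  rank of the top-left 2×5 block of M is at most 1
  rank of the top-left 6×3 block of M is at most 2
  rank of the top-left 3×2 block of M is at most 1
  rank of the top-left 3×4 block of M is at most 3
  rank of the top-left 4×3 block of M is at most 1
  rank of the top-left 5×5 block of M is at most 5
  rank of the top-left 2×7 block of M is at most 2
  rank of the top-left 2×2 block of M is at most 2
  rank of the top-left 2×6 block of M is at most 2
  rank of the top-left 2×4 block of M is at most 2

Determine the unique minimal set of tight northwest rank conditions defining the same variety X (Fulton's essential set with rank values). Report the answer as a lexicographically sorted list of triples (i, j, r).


Reconstructing r_w from the 12 given conditions:

  row 1: 1 1 1 1 1 1 1
  row 2: 1 1 1 1 1 2 2
  row 3: 1 1 1 1 2 3 3
  row 4: 1 1 1 2 3 4 4
  row 5: 1 2 2 3 4 5 5
  row 6: 1 2 2 3 4 5 6
  row 7: 1 2 3 4 5 6 7

second differences of R give the permutation w = (1, 6, 5, 4, 2, 7, 3).

ℓ(w)=10; the 4 essential cells (i,j,r):

[(2, 5, 1), (3, 4, 1), (4, 3, 1), (6, 3, 2)]


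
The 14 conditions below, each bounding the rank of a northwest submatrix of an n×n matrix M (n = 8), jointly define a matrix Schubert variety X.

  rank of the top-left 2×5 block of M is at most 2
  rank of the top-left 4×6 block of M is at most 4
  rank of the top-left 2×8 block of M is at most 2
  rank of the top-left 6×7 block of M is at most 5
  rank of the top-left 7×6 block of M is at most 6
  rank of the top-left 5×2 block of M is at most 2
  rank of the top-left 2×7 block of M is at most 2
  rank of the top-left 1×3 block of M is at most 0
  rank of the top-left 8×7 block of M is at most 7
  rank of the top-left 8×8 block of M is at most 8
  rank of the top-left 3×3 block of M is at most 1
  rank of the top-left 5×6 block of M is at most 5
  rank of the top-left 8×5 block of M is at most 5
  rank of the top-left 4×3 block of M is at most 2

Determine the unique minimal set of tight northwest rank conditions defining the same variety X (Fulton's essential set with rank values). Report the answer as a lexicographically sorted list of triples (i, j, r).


The tightest implied rank at each (i,j), from the 14 conditions:

  i=1: 0, 0, 0, 1, 1, 1, 1, 1
  i=2: 1, 1, 1, 2, 2, 2, 2, 2
  i=3: 1, 1, 1, 2, 3, 3, 3, 3
  i=4: 1, 2, 2, 3, 4, 4, 4, 4
  i=5: 1, 2, 3, 4, 5, 5, 5, 5
  i=6: 1, 2, 3, 4, 5, 5, 5, 6
  i=7: 1, 2, 3, 4, 5, 6, 6, 7
  i=8: 1, 2, 3, 4, 5, 6, 7, 8

second differences of R give the permutation w = (4, 1, 5, 2, 3, 8, 6, 7).

|D(w)|=7, |Ess(w)|=3:

[(1, 3, 0), (3, 3, 1), (6, 7, 5)]


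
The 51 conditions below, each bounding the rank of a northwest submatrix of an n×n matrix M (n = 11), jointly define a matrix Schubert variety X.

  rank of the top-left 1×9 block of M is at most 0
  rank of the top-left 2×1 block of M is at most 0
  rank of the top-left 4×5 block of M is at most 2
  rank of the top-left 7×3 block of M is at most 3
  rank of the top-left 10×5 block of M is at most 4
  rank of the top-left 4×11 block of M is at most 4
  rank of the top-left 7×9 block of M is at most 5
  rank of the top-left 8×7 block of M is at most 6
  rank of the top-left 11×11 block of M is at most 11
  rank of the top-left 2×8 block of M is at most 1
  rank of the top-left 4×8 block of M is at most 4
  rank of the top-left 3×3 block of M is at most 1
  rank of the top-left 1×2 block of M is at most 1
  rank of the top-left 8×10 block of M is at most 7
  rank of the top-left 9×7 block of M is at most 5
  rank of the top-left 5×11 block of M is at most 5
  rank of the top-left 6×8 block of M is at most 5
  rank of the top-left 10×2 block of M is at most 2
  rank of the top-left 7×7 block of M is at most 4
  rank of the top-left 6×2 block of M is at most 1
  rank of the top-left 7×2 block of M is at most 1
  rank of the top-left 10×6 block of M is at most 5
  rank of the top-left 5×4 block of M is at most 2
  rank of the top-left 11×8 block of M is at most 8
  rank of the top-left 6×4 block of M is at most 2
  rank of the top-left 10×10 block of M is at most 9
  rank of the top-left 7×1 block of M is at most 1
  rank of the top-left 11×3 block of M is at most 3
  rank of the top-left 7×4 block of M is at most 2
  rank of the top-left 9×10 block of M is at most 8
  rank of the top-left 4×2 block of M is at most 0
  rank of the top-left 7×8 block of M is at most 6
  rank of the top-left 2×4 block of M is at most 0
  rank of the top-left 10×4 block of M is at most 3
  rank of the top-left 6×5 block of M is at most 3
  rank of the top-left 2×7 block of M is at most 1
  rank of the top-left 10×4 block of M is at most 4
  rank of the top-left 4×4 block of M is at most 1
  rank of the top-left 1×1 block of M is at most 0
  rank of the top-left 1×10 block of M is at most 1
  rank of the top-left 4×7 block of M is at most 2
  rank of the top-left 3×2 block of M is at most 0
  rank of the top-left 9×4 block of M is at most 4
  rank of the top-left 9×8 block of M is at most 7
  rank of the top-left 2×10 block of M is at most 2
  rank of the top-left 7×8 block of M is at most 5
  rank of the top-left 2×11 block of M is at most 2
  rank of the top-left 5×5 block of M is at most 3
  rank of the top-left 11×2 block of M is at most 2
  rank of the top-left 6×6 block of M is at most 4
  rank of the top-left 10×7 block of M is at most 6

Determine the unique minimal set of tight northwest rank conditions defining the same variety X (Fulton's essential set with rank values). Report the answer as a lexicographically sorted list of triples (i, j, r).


Rank table r_w(11×11) implied by the 51 constraints:

  0  0  0  0  0  0  0  0  0  1  1
  0  0  0  0  1  1  1  1  1  2  2
  0  0  1  1  2  2  2  2  2  3  3
  0  0  1  1  2  2  2  3  3  4  4
  1  1  2  2  3  3  3  4  4  5  5
  1  1  2  2  3  4  4  5  5  6  6
  1  1  2  2  3  4  4  5  5  6  7
  1  2  3  3  4  5  5  6  6  7  8
  1  2  3  3  4  5  5  6  7  8  9
  1  2  3  3  4  5  6  7  8  9  10
  1  2  3  4  5  6  7  8  9  10  11

reading off 1-entries of Δ²R: w = (10, 5, 3, 8, 1, 6, 11, 2, 9, 7, 4).

Fulton essential set (11 of the 29 Rothe cells):

[(1, 9, 0), (2, 4, 0), (4, 2, 0), (4, 4, 1), (4, 7, 2), (7, 2, 1), (7, 4, 2), (7, 7, 4), (7, 9, 5), (9, 7, 5), (10, 4, 3)]


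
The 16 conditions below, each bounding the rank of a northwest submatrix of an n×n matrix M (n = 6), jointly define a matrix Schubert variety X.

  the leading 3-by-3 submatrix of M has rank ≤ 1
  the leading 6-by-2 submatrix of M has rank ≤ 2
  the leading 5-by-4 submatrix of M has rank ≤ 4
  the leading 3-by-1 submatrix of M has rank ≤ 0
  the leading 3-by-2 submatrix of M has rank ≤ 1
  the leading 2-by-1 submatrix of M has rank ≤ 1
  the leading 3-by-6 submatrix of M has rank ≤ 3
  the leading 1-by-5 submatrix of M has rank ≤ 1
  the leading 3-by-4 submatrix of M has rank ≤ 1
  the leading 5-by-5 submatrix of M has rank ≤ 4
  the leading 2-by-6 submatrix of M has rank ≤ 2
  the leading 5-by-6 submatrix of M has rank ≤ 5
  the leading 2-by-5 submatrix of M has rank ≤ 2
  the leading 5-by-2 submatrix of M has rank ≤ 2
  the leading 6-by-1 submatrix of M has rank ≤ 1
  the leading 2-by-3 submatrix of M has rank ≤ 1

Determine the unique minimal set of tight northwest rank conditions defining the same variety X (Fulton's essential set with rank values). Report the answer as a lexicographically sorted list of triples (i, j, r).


Computing R[i][j] = min implied NW-rank bound (n=6, 16 conditions):

  i=1: 0  1  1  1  1  1
  i=2: 0  1  1  1  2  2
  i=3: 0  1  1  1  2  3
  i=4: 1  2  2  2  3  4
  i=5: 1  2  3  3  4  5
  i=6: 1  2  3  4  5  6

so w = (2, 5, 6, 1, 3, 4).

|D(w)|=7, |Ess(w)|=2:

[(3, 1, 0), (3, 4, 1)]


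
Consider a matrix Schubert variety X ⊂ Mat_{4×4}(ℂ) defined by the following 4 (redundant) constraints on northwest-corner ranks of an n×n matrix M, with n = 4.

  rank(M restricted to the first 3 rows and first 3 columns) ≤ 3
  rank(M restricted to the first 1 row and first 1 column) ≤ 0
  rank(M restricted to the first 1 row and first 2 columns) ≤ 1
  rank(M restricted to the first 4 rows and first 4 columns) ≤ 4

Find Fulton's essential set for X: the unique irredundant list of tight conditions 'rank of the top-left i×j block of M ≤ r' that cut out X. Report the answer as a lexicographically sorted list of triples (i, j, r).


Recovering R(i,j) via the rank-extension bound from the 4 conditions:

  row 1: 0 | 1 | 1 | 1
  row 2: 1 | 2 | 2 | 2
  row 3: 1 | 2 | 3 | 3
  row 4: 1 | 2 | 3 | 4

second differences of R give the permutation w = (2, 1, 3, 4).

1 SE-corner of the 1-cell Rothe diagram gives Ess(w):

[(1, 1, 0)]


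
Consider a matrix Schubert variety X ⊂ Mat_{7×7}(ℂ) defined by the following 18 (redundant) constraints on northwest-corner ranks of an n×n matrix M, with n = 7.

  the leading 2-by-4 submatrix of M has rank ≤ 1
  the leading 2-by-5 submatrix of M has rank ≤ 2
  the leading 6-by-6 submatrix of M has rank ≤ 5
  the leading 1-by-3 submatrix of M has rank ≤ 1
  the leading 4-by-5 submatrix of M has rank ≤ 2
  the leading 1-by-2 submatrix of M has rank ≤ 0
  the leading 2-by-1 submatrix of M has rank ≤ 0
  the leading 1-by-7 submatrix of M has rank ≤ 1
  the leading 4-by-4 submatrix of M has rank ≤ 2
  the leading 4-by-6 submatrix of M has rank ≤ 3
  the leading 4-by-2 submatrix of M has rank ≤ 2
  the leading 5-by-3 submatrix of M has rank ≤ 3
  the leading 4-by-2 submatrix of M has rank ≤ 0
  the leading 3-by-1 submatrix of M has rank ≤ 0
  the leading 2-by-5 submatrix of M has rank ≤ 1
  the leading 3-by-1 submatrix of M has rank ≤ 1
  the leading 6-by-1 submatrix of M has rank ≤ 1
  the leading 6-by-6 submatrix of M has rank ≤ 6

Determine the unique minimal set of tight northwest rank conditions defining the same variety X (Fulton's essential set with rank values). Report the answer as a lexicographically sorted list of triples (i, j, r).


Propagating the 18 rank bounds to every northwest block:

  i=1: 0 0 1 1 1 1 1
  i=2: 0 0 1 1 1 2 2
  i=3: 0 0 1 2 2 3 3
  i=4: 0 0 1 2 2 3 4
  i=5: 1 1 2 3 3 4 5
  i=6: 1 2 3 4 4 5 6
  i=7: 1 2 3 4 5 6 7

the unique w with this rank table is (3, 6, 4, 7, 1, 2, 5).

Fulton essential set (3 of the 11 Rothe cells):

[(2, 5, 1), (4, 2, 0), (4, 5, 2)]


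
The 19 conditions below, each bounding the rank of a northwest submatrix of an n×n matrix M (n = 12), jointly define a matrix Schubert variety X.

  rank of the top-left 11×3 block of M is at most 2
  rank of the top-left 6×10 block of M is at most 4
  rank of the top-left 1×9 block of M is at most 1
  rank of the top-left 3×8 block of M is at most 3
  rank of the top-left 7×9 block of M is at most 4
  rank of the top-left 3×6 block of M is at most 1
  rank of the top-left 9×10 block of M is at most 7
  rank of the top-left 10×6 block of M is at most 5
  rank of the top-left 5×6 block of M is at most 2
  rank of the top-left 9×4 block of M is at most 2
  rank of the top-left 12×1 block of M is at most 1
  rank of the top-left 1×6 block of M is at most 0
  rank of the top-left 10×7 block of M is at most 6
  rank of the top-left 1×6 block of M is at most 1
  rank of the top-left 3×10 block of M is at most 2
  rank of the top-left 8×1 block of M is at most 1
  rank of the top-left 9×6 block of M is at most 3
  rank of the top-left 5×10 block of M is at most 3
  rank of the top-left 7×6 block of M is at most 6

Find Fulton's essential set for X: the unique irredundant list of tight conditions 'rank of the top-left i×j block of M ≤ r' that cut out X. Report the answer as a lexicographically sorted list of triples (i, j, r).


Recovering R(i,j) via the rank-extension bound from the 19 conditions:

  R[1]: 0 0 0 0 0 0 1 1 1 1 1 1
  R[2]: 1 1 1 1 1 1 2 2 2 2 2 2
  R[3]: 1 1 1 1 1 1 2 2 2 2 3 3
  R[4]: 1 2 2 2 2 2 3 3 3 3 4 4
  R[5]: 1 2 2 2 2 2 3 3 3 3 4 5
  R[6]: 1 2 2 2 3 3 4 4 4 4 5 6
  R[7]: 1 2 2 2 3 3 4 4 4 5 6 7
  R[8]: 1 2 2 2 3 3 4 5 5 6 7 8
  R[9]: 1 2 2 2 3 3 4 5 6 7 8 9
  R[10]: 1 2 2 3 4 4 5 6 7 8 9 10
  R[11]: 1 2 2 3 4 5 6 7 8 9 10 11
  R[12]: 1 2 3 4 5 6 7 8 9 10 11 12

so w = (7, 1, 11, 2, 12, 5, 10, 8, 9, 4, 6, 3).

9 SE-corners of the 36-cell Rothe diagram give Ess(w):

[(1, 6, 0), (3, 6, 1), (3, 10, 2), (5, 6, 2), (5, 10, 3), (7, 9, 4), (9, 4, 2), (9, 6, 3), (11, 3, 2)]


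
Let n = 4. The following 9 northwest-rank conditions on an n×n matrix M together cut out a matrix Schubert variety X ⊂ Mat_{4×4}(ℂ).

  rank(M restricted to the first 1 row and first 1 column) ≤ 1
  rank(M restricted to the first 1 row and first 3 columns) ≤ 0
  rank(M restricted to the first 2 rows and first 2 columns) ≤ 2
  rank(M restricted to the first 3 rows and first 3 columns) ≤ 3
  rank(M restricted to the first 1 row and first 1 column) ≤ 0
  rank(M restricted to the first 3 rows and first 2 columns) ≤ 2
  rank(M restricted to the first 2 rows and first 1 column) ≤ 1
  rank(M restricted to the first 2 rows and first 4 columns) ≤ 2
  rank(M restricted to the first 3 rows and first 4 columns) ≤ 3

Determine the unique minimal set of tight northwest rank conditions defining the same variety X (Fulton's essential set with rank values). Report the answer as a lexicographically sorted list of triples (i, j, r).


Recovering R(i,j) via the rank-extension bound from the 9 conditions:

  i=1: 0  0  0  1
  i=2: 1  1  1  2
  i=3: 1  2  2  3
  i=4: 1  2  3  4

the unique w with this rank table is (4, 1, 2, 3).

Rothe diagram D(w) (3 cells), 1 SE-corner (essential condition):

[(1, 3, 0)]


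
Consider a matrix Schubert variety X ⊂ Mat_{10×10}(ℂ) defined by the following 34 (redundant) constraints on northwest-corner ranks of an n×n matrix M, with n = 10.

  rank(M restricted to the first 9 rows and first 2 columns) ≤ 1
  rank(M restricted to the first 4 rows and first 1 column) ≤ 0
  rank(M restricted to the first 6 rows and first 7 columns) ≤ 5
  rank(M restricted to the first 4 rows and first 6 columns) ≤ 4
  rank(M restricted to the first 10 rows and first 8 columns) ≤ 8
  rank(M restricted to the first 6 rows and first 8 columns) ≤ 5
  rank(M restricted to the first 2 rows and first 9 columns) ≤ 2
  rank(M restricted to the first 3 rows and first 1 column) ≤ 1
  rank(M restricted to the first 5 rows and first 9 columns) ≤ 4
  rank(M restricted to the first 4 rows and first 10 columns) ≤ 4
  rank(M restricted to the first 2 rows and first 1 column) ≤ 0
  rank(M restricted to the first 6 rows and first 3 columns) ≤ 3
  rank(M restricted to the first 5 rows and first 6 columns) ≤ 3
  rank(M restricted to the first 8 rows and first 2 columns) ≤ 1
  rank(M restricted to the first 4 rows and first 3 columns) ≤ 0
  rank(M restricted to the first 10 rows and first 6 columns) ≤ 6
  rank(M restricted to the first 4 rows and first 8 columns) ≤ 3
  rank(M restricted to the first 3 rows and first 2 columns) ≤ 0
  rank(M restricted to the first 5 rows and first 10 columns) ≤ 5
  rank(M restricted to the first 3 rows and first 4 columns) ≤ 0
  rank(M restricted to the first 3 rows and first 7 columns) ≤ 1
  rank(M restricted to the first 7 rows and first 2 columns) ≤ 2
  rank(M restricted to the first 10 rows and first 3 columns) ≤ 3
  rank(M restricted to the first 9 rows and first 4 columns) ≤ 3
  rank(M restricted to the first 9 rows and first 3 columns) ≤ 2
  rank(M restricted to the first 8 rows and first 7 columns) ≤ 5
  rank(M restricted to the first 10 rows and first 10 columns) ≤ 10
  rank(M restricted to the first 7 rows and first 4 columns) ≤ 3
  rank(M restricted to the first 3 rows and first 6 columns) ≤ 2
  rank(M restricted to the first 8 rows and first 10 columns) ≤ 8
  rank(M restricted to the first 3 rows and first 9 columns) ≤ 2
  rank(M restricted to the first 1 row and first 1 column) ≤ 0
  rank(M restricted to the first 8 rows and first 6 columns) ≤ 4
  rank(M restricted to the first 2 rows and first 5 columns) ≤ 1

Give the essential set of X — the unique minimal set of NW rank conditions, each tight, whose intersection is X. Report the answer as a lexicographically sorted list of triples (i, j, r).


The tightest implied rank at each (i,j), from the 34 conditions:

  R[1]: 0  0  0  0  1  1  1  1  1  1
  R[2]: 0  0  0  0  1  1  1  2  2  2
  R[3]: 0  0  0  0  1  1  1  2  2  3
  R[4]: 0  0  0  1  2  2  2  3  3  4
  R[5]: 1  1  1  2  3  3  3  4  4  5
  R[6]: 1  1  2  3  4  4  4  5  5  6
  R[7]: 1  1  2  3  4  4  5  6  6  7
  R[8]: 1  1  2  3  4  4  5  6  7  8
  R[9]: 1  1  2  3  4  5  6  7  8  9
  R[10]: 1  2  3  4  5  6  7  8  9  10

so w = (5, 8, 10, 4, 1, 3, 7, 9, 6, 2).

ℓ(w)=26; the 6 essential cells (i,j,r):

[(3, 4, 0), (3, 7, 1), (3, 9, 2), (4, 3, 0), (8, 6, 4), (9, 2, 1)]


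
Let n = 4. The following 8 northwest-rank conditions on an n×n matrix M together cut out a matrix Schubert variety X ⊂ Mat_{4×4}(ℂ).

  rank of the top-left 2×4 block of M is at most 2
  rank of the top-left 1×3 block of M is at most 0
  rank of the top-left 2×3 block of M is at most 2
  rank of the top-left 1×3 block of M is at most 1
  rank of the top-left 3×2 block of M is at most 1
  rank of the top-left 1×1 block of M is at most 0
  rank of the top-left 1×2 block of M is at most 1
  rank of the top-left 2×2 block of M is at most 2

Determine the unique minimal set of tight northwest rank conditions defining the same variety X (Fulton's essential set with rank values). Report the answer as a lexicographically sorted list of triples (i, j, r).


Rank table r_w(4×4) implied by the 8 constraints:

  row 1: 0 | 0 | 0 | 1
  row 2: 1 | 1 | 1 | 2
  row 3: 1 | 1 | 2 | 3
  row 4: 1 | 2 | 3 | 4

the unique w with this rank table is (4, 1, 3, 2).

ℓ(w)=4; the 2 essential cells (i,j,r):

[(1, 3, 0), (3, 2, 1)]


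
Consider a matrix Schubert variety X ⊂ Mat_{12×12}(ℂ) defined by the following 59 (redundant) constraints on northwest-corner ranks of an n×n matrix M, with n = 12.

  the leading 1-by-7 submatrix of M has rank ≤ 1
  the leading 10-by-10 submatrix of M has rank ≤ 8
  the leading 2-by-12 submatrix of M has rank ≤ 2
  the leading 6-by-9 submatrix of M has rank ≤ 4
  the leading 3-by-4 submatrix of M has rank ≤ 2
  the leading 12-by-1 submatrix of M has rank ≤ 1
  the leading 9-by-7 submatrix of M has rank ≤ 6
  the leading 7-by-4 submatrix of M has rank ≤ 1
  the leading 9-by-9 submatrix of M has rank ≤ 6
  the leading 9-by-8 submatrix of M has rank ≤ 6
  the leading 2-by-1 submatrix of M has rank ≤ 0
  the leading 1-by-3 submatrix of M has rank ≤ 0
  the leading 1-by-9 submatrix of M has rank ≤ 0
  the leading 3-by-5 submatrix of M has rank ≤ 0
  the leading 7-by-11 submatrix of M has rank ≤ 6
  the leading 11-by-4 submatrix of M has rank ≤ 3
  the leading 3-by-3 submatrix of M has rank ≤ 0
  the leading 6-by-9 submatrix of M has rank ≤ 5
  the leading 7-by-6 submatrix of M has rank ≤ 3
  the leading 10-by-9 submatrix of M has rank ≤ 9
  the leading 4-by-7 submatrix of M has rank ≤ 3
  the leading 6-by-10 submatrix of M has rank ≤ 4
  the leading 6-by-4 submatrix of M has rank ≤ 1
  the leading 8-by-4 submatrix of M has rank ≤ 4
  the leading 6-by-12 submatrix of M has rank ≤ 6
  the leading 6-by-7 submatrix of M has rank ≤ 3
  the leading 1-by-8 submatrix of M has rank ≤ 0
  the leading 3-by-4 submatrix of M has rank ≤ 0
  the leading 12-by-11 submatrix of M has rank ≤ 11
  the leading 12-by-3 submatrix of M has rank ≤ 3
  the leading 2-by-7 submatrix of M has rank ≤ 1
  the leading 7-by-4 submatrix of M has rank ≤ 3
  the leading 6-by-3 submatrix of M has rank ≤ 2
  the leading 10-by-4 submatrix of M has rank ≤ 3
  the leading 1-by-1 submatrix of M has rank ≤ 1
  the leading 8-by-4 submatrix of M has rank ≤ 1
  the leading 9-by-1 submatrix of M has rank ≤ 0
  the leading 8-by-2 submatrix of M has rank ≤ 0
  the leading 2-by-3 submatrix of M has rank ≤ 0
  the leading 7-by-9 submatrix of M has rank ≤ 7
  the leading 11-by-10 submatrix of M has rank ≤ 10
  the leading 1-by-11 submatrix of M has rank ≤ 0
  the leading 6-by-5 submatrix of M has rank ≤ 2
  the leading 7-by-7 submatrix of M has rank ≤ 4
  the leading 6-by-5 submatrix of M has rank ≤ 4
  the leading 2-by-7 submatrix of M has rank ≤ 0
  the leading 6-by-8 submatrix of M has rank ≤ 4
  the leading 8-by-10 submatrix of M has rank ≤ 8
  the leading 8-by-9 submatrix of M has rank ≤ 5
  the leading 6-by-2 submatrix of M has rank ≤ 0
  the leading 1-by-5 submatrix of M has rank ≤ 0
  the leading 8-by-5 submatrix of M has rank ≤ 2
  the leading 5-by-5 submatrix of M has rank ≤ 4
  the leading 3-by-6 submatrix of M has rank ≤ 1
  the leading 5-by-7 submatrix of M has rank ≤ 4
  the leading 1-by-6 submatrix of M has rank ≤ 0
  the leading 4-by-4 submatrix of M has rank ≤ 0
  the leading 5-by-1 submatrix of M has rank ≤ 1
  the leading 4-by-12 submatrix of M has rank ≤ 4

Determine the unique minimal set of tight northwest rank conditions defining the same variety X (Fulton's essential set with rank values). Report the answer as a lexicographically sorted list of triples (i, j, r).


Computing R[i][j] = min implied NW-rank bound (n=12, 59 conditions):

  R[1]: 0 0 0 0 0 0 0 0 0 0 0 1
  R[2]: 0 0 0 0 0 0 0 1 1 1 1 2
  R[3]: 0 0 0 0 0 1 1 2 2 2 2 3
  R[4]: 0 0 0 0 1 2 2 3 3 3 3 4
  R[5]: 0 0 1 1 2 3 3 4 4 4 4 5
  R[6]: 0 0 1 1 2 3 3 4 4 4 5 6
  R[7]: 0 0 1 1 2 3 4 5 5 5 6 7
  R[8]: 0 0 1 1 2 3 4 5 5 6 7 8
  R[9]: 0 1 2 2 3 4 5 6 6 7 8 9
  R[10]: 1 2 3 3 4 5 6 7 7 8 9 10
  R[11]: 1 2 3 3 4 5 6 7 8 9 10 11
  R[12]: 1 2 3 4 5 6 7 8 9 10 11 12

giving w = (12, 8, 6, 5, 3, 11, 7, 10, 2, 1, 9, 4) via Δ²R.

11 SE-corners of the 44-cell Rothe diagram give Ess(w):

[(1, 11, 0), (2, 7, 0), (3, 5, 0), (4, 4, 0), (6, 7, 3), (6, 10, 4), (8, 2, 0), (8, 4, 1), (8, 9, 5), (9, 1, 0), (11, 4, 3)]


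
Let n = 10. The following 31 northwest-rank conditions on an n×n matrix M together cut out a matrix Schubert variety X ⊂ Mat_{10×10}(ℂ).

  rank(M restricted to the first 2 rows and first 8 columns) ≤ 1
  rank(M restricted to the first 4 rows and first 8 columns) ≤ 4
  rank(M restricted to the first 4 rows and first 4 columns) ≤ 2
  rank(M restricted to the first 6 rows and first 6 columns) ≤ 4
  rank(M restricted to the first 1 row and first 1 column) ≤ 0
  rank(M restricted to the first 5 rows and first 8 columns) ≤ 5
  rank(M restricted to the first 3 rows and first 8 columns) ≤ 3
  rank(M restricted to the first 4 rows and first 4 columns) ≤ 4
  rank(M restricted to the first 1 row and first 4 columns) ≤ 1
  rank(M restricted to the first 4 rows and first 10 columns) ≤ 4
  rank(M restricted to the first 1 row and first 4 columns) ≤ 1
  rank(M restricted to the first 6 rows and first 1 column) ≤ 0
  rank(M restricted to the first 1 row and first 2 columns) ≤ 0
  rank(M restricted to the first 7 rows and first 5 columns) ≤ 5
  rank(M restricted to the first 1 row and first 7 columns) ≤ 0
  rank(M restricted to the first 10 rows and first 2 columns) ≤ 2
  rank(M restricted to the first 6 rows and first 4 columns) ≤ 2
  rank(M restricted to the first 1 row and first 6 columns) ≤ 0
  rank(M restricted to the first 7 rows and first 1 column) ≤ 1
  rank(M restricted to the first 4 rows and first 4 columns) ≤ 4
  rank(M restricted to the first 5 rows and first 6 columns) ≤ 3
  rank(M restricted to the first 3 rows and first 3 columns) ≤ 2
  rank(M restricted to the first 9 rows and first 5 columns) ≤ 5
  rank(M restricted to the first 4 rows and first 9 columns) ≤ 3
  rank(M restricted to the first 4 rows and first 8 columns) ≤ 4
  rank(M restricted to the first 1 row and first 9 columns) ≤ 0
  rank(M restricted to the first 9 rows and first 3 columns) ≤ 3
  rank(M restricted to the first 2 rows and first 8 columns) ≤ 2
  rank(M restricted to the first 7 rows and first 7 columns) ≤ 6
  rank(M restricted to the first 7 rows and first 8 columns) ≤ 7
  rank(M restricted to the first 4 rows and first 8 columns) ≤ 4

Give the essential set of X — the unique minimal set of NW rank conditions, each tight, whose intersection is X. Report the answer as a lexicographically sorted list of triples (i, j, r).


Recovering R(i,j) via the rank-extension bound from the 31 conditions:

  row 1: 0 | 0 | 0 | 0 | 0 | 0 | 0 | 0 | 0 | 1
  row 2: 0 | 1 | 1 | 1 | 1 | 1 | 1 | 1 | 1 | 2
  row 3: 0 | 1 | 2 | 2 | 2 | 2 | 2 | 2 | 2 | 3
  row 4: 0 | 1 | 2 | 2 | 3 | 3 | 3 | 3 | 3 | 4
  row 5: 0 | 1 | 2 | 2 | 3 | 3 | 4 | 4 | 4 | 5
  row 6: 0 | 1 | 2 | 2 | 3 | 4 | 5 | 5 | 5 | 6
  row 7: 1 | 2 | 3 | 3 | 4 | 5 | 6 | 6 | 6 | 7
  row 8: 1 | 2 | 3 | 4 | 5 | 6 | 7 | 7 | 7 | 8
  row 9: 1 | 2 | 3 | 4 | 5 | 6 | 7 | 8 | 8 | 9
  row 10: 1 | 2 | 3 | 4 | 5 | 6 | 7 | 8 | 9 | 10

the unique w with this rank table is (10, 2, 3, 5, 7, 6, 1, 4, 8, 9).

|D(w)|=18, |Ess(w)|=4:

[(1, 9, 0), (5, 6, 3), (6, 1, 0), (6, 4, 2)]


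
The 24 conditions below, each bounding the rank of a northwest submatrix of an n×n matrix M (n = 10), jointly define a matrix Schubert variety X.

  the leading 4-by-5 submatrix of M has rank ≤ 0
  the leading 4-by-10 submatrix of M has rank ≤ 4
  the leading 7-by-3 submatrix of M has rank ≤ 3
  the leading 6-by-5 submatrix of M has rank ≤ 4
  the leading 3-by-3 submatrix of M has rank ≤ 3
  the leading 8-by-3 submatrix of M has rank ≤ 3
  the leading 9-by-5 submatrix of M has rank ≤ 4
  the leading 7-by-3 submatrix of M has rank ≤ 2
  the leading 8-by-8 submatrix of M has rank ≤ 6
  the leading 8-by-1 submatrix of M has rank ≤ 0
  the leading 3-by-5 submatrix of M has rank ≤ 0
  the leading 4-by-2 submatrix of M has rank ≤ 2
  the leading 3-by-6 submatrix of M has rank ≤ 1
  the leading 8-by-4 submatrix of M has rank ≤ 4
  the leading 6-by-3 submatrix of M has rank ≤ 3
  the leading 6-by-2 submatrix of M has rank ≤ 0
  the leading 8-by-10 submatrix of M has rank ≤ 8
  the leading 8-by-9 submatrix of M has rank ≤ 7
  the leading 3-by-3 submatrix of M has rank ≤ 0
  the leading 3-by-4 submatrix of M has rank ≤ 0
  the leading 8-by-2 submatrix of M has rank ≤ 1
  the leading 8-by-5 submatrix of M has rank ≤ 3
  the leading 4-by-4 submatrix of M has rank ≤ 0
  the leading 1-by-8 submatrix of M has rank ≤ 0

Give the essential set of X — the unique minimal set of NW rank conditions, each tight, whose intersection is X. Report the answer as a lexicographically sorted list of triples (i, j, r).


Rank table r_w(10×10) implied by the 24 constraints:

  row 1: 0  0  0  0  0  0  0  0  1  1
  row 2: 0  0  0  0  0  1  1  1  2  2
  row 3: 0  0  0  0  0  1  2  2  3  3
  row 4: 0  0  0  0  0  1  2  3  4  4
  row 5: 0  0  1  1  1  2  3  4  5  5
  row 6: 0  0  1  2  2  3  4  5  6  6
  row 7: 0  1  2  3  3  4  5  6  7  7
  row 8: 0  1  2  3  3  4  5  6  7  8
  row 9: 1  2  3  4  4  5  6  7  8  9
  row 10: 1  2  3  4  5  6  7  8  9  10

second differences of R give the permutation w = (9, 6, 7, 8, 3, 4, 2, 10, 1, 5).

|D(w)|=30, |Ess(w)|=5:

[(1, 8, 0), (4, 5, 0), (6, 2, 0), (8, 1, 0), (8, 5, 3)]


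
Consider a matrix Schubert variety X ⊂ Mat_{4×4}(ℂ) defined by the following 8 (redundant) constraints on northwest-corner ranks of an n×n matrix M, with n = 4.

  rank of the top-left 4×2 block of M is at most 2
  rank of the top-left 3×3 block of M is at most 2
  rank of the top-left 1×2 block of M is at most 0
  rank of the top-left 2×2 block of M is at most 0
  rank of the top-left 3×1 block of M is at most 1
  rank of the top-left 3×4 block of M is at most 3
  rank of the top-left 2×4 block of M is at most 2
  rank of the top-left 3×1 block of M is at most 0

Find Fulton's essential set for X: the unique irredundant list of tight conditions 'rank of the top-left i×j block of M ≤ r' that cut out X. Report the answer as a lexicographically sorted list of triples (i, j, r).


Recovering R(i,j) via the rank-extension bound from the 8 conditions:

  i=1: 0 0 1 1
  i=2: 0 0 1 2
  i=3: 0 1 2 3
  i=4: 1 2 3 4

second differences of R give the permutation w = (3, 4, 2, 1).

D(w) has 5 cells with 2 SE-corners; essential set:

[(2, 2, 0), (3, 1, 0)]


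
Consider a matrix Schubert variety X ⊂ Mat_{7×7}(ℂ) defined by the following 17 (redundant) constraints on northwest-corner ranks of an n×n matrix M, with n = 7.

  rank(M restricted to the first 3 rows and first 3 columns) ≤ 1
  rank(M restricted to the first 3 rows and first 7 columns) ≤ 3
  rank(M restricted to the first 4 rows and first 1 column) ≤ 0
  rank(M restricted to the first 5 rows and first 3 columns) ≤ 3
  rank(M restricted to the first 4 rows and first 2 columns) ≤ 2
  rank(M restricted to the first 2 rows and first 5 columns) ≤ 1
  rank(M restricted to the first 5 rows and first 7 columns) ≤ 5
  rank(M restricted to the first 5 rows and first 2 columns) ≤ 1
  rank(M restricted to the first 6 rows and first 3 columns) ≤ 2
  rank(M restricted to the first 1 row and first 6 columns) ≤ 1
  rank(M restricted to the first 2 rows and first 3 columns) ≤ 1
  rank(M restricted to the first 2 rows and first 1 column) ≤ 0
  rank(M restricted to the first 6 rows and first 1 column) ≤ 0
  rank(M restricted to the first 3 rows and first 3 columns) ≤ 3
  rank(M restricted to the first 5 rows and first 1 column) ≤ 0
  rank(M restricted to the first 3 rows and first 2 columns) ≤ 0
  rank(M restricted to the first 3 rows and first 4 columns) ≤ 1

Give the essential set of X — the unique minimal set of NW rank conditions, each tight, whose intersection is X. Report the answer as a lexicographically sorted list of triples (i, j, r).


Rank table r_w(7×7) implied by the 17 constraints:

  i=1: 0, 0, 1, 1, 1, 1, 1
  i=2: 0, 0, 1, 1, 1, 2, 2
  i=3: 0, 0, 1, 1, 2, 3, 3
  i=4: 0, 1, 2, 2, 3, 4, 4
  i=5: 0, 1, 2, 3, 4, 5, 5
  i=6: 0, 1, 2, 3, 4, 5, 6
  i=7: 1, 2, 3, 4, 5, 6, 7

hence w(1..7) = (3, 6, 5, 2, 4, 7, 1).

ℓ(w)=12; the 4 essential cells (i,j,r):

[(2, 5, 1), (3, 2, 0), (3, 4, 1), (6, 1, 0)]


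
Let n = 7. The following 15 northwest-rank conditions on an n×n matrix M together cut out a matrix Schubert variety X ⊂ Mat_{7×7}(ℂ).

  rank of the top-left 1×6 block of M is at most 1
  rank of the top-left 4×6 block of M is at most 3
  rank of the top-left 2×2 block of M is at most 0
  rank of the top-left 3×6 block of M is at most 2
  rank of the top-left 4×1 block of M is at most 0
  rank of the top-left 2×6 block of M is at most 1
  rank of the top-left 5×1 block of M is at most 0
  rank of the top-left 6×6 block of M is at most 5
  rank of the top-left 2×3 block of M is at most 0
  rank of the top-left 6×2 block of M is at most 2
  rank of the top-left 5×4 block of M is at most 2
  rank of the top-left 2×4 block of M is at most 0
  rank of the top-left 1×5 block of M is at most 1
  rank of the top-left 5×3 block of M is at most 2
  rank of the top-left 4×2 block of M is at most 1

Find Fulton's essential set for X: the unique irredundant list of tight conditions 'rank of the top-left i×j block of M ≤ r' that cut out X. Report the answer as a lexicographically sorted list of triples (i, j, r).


Computing R[i][j] = min implied NW-rank bound (n=7, 15 conditions):

  row 1: 0, 0, 0, 0, 1, 1, 1
  row 2: 0, 0, 0, 0, 1, 1, 2
  row 3: 0, 1, 1, 1, 2, 2, 3
  row 4: 0, 1, 2, 2, 3, 3, 4
  row 5: 0, 1, 2, 2, 3, 4, 5
  row 6: 1, 2, 3, 3, 4, 5, 6
  row 7: 1, 2, 3, 4, 5, 6, 7

the unique w with this rank table is (5, 7, 2, 3, 6, 1, 4).

Fulton essential set (4 of the 13 Rothe cells):

[(2, 4, 0), (2, 6, 1), (5, 1, 0), (5, 4, 2)]


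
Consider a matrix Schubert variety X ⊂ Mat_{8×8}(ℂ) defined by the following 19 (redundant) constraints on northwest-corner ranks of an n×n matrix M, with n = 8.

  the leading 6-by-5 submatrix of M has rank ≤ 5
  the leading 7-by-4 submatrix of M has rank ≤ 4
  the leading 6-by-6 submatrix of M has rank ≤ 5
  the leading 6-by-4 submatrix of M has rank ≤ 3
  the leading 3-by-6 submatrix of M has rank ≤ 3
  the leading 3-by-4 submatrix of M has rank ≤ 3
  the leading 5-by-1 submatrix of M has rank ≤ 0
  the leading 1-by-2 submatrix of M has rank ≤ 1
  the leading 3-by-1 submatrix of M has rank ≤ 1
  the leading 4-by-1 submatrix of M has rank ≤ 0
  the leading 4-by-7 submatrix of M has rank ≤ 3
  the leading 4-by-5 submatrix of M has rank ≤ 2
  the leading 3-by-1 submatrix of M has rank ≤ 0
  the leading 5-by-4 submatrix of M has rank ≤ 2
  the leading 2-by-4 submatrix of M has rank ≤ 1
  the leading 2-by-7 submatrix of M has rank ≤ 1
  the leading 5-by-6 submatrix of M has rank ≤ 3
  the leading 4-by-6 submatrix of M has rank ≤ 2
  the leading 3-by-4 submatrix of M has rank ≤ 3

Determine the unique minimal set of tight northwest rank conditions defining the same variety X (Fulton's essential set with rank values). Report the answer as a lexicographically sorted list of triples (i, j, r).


Rank table r_w(8×8) implied by the 19 constraints:

  R[1]: 0  1  1  1  1  1  1  1
  R[2]: 0  1  1  1  1  1  1  2
  R[3]: 0  1  2  2  2  2  2  3
  R[4]: 0  1  2  2  2  2  3  4
  R[5]: 0  1  2  2  3  3  4  5
  R[6]: 1  2  3  3  4  4  5  6
  R[7]: 1  2  3  4  5  5  6  7
  R[8]: 1  2  3  4  5  6  7  8

hence w(1..8) = (2, 8, 3, 7, 5, 1, 4, 6).

4 SE-corners of the 14-cell Rothe diagram give Ess(w):

[(2, 7, 1), (4, 6, 2), (5, 1, 0), (5, 4, 2)]


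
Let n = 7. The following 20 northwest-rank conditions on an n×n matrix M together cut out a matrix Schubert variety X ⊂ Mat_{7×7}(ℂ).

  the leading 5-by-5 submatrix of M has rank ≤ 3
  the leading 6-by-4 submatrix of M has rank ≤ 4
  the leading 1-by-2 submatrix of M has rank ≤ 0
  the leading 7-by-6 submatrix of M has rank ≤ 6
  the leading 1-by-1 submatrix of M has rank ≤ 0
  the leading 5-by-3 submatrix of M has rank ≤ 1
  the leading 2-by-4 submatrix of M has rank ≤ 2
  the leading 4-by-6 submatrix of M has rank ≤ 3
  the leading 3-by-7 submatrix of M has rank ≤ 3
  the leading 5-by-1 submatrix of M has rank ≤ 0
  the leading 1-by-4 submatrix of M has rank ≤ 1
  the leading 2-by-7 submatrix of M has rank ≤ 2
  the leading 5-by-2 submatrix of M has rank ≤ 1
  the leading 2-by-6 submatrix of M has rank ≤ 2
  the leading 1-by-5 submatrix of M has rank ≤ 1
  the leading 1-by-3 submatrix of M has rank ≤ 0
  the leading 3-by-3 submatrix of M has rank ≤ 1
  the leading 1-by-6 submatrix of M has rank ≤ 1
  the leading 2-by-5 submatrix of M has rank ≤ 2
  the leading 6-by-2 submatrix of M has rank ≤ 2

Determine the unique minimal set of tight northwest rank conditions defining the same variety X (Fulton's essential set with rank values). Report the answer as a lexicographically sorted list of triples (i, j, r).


Propagating the 20 rank bounds to every northwest block:

  0 0 0 1 1 1 1
  0 1 1 2 2 2 2
  0 1 1 2 3 3 3
  0 1 1 2 3 3 4
  0 1 1 2 3 4 5
  1 2 2 3 4 5 6
  1 2 3 4 5 6 7

second differences of R give the permutation w = (4, 2, 5, 7, 6, 1, 3).

|D(w)|=11, |Ess(w)|=4:

[(1, 3, 0), (4, 6, 3), (5, 1, 0), (5, 3, 1)]
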